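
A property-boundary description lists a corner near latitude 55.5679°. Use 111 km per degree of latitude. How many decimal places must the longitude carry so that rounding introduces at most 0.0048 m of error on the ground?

7 decimal places

At 55.5679° one degree of longitude covers 111000 × cos 55.5679° ≈ 111000 × 0.5654 ≈ 62762.6 m.
Rounding to N decimal places gives at most 0.5 × 10⁻ᴺ degrees of error, i.e. 0.5 × 10⁻ᴺ × 62762.6 m.
Need 0.5 × 62762.6 × 10⁻ᴺ ≤ 0.0048 → 10⁻ᴺ ≤ 1.530e-07, so N ≥ 6.82.
N = 6 would give 0.0314 m (too coarse); N = 7 gives 0.00314 m ≤ 0.0048 m.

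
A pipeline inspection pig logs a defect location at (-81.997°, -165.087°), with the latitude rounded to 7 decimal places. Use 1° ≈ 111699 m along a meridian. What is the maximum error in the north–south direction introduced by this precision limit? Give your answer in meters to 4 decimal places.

Rounding to 7 decimal places leaves the latitude within ±5e-08° of the true value.
So the N–S error is at most 5e-08 × 111699 = 0.00558495 m.

0.0056 meters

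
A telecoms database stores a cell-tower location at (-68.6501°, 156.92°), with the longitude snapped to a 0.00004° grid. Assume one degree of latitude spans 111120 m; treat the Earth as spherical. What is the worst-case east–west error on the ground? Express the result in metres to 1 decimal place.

With a 0.00004° grid the true value lies within half a step, ±0.00004°/2 = ±2e-05°, of the stored one.
Parallels shrink by cos φ, so at 68.6501° a degree of longitude is 111120 × 0.3641 ≈ 40454.6 m.
Maximum E–W displacement: 2e-05 × 40454.6 = 0.809093 m.

0.8 metres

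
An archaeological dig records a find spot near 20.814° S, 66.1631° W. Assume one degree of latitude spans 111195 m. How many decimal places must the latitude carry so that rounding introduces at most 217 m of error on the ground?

One degree of latitude covers 111195 m.
N decimal places → at most half a unit in the last place, 0.5 × 10⁻ᴺ° = 111195/2 × 10⁻ᴺ m.
Setting 55597.5 × 10⁻ᴺ ≤ 217 gives 10ᴺ ≥ 256.2, i.e. N ≥ 2.41.
N = 2 would give 556 m (too coarse); N = 3 gives 55.6 m ≤ 217 m.

3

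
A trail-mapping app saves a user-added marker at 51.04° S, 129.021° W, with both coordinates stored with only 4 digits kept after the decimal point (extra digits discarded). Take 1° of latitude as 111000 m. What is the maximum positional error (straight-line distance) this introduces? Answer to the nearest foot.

Truncating at 4 decimal places can drop up to a full unit in the last place, so each coordinate may be off by as much as 0.0001°.
Latitude error → 0.0001 × 111000 = 11.1 m along the meridian.
E–W at 51.04°: 0.0001° × 111000 × cos 51.04° = 0.0001 × 111000 × 0.6288 ≈ 6.97943 m.
The two errors are perpendicular, so the maximum displacement is √(11.1² + 6.97943²) ≈ 13.1119 m.
Converting: 13.1119 m × 3.2808 ft/m ≈ 43.018 ft.

43 feet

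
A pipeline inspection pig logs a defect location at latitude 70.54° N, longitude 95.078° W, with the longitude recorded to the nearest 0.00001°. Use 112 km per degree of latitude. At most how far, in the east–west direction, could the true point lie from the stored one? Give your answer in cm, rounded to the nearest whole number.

Rounding to 5 decimal places leaves the longitude within ±5e-06° of the true value.
At latitude 70.54° a degree of longitude spans 112000 m × cos 70.54° = 112000 × 0.3331 ≈ 37312.7 m.
Maximum E–W displacement: 5e-06 × 37312.7 = 0.186563 m.
That is 0.186563 m = 18.656 cm.

19 cm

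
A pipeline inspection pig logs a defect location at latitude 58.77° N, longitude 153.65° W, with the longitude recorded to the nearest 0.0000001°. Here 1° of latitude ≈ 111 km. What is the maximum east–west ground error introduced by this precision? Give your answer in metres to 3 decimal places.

Rounding to 7 decimal places leaves the longitude within ±5e-08° of the true value.
At latitude 58.77° a degree of longitude spans 111000 m × cos 58.77° = 111000 × 0.5185 ≈ 57550.7 m.
Maximum E–W displacement: 5e-08 × 57550.7 = 0.00287754 m.

0.003 metres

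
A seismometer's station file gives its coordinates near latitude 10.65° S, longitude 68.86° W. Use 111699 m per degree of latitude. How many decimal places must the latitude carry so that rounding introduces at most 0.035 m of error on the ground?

7

One degree of latitude covers 111699 m.
With N decimal places the half-ulp bound is 0.5·10⁻ᴺ°, or 0.5·10⁻ᴺ × 111699 m on the ground.
Need 0.5 × 111699 × 10⁻ᴺ ≤ 0.035 → 10⁻ᴺ ≤ 6.267e-07, so N ≥ 6.20.
So 7 decimal places suffice (0.00558 m); 6 would allow up to 0.0558 m.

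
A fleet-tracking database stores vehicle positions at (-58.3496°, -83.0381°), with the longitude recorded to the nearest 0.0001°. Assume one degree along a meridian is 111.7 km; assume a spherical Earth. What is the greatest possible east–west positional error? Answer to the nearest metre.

Rounding to 4 decimal places leaves the longitude within ±5e-05° of the true value.
At latitude 58.3496° a degree of longitude spans 111700 m × cos 58.3496° = 111700 × 0.5247 ≈ 58612.9 m.
Maximum E–W displacement: 5e-05 × 58612.9 = 2.93064 m.

3 metres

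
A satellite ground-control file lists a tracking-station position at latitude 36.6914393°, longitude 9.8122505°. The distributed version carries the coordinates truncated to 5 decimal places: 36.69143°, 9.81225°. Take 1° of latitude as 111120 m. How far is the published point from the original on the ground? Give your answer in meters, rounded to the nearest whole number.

Δlat = 36.6914393 − 36.69143 = +0.0000093°; Δlon = 9.8122505 − 9.81225 = +0.0000005°.
N–S: 0.0000093° × 111120 m/° = 1.03342 m.
East–west at this latitude: 0.0000005° × 111120 × cos 36.6914° ≈ 0.0000005 × 89103.2 = 0.0445516 m.
Distance: √(1.03342² + 0.0445516²) ≈ 1.03438 m.

1 meters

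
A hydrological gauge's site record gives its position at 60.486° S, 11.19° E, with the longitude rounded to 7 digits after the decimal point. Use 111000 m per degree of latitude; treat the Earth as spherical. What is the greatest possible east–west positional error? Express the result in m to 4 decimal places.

Rounding to 7 decimal places leaves the longitude within ±5e-08° of the true value.
Parallels shrink by cos φ, so at 60.486° a degree of longitude is 111000 × 0.4926 ≈ 54682.6 m.
East–west error: 5e-08° × 54682.6 m/° ≈ 0.00273413 m.

0.0027 m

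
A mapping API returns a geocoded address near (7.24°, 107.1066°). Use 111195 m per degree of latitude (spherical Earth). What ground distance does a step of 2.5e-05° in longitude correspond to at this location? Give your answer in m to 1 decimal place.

2.5e-05° of longitude at 7.24° is 2.5e-05 × 111195 × cos 7.24° ≈ 2.5e-05 × 110308 = 2.75771 m.

2.8 m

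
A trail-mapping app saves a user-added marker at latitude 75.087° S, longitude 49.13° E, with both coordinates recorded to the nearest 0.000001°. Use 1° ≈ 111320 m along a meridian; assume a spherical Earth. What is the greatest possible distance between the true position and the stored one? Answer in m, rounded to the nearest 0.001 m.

0.057 m

Rounding to 6 decimal places leaves each coordinate within ±5e-07° of the true value.
N–S: 5e-07° × 111320 m/° = 0.05566 m.
Longitude error → 5e-07 × 111320 × cos 75.087° = 5e-07 × 111320 × 0.2574 ≈ 0.0143242 m.
Worst case both components are at the extreme and orthogonal: √(0.05566² + 0.0143242²) ≈ 0.0574736 m.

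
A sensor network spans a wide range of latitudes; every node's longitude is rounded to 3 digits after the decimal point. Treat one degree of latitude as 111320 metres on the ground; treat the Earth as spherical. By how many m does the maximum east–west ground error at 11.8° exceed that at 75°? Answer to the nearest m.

Rounding to 3 decimal places leaves the longitude within ±0.0005° of the true value.
Error at 11.8° = 0.0005° × 111320 × cos 11.8° ≈ 55.66 × 0.9789 = 54.484 m.
At 75°: 0.0005° × 111320 × cos 75° = 0.0005 × 111320 × 0.2588 ≈ 14.406 m.
So the lower-latitude error exceeds the higher by 54.484 − 14.406 = 40.078 m.

40 m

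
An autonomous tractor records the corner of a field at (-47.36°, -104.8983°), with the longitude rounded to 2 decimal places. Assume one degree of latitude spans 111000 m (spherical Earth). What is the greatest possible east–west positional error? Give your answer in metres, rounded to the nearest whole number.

376 metres

Rounding to 2 decimal places leaves the longitude within ±0.005° of the true value.
Parallels shrink by cos φ, so at 47.36° a degree of longitude is 111000 × 0.6774 ≈ 75190.3 m.
So at most 0.005° × 75190.3 ≈ 375.951 m east–west.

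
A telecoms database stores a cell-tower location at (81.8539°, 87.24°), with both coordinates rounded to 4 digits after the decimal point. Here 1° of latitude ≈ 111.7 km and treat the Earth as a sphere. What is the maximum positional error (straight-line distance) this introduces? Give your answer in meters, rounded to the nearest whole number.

Rounding to 4 decimal places leaves each coordinate within ±5e-05° of the true value.
Latitude error → 5e-05 × 111700 = 5.585 m along the meridian.
East–west component at 81.8539°: 5e-05° × 111700 × cos 81.8539° ≈ 5e-05 × 15827.6 ≈ 0.791382 m.
Worst case both components are at the extreme and orthogonal: √(5.585² + 0.791382²) ≈ 5.64079 m.

6 meters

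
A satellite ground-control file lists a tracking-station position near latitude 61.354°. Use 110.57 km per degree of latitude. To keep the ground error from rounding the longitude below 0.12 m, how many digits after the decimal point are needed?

At 61.354° one degree of longitude covers 110570 × cos 61.354° ≈ 110570 × 0.4794 ≈ 53006.9 m.
Rounding to N decimal places gives at most 0.5 × 10⁻ᴺ degrees of error, i.e. 0.5 × 10⁻ᴺ × 53006.9 m.
Need 0.5 × 53006.9 × 10⁻ᴺ ≤ 0.12 → 10⁻ᴺ ≤ 4.528e-06, so N ≥ 5.34.
N = 5 would give 0.265 m (too coarse); N = 6 gives 0.0265 m ≤ 0.12 m.

6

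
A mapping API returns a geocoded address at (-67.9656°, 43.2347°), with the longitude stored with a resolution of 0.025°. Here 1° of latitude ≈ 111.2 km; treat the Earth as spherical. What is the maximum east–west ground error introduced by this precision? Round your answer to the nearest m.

With a 0.025° grid the true value lies within half a step, ±0.025°/2 = ±0.0125°, of the stored one.
Parallels shrink by cos φ, so at 67.9656° a degree of longitude is 111200 × 0.3752 ≈ 41718.1 m.
Maximum E–W displacement: 0.0125 × 41718.1 = 521.477 m.

521 m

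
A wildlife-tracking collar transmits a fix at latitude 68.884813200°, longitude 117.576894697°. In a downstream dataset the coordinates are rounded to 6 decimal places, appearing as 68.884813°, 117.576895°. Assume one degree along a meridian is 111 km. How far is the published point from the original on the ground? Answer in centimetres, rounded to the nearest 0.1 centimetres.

Δlat = 68.884813200 − 68.884813 = +0.000000200°; Δlon = 117.576894697 − 117.576895 = -0.000000303°.
N–S: 0.000000200° × 111000 m/° = 0.0222 m.
East–west at this latitude: -0.000000303° × 111000 × cos 68.8848° ≈ -0.000000303 × 39987.1 = -0.0121161 m.
Combined displacement = (0.0222² + 0.0121161²)^½ ≈ 0.0252911 m.
That is 0.0252911 m = 2.5291 cm.

2.5 centimetres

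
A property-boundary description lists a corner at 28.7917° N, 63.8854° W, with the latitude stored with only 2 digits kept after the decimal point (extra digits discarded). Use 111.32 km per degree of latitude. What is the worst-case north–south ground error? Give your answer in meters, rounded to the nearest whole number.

Truncating at 2 decimal places can drop up to a full unit in the last place, so the latitude may be off by as much as 0.01°.
Along the meridian that is 0.01° × 111320 m/° = 1113.2 m.

1113 meters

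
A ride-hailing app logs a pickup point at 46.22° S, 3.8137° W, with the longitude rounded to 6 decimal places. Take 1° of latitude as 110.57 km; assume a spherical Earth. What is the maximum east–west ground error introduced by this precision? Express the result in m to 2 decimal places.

0.04 m

Rounding to 6 decimal places leaves the longitude within ±5e-07° of the true value.
Parallels shrink by cos φ, so at 46.22° a degree of longitude is 110570 × 0.6919 ≈ 76502.4 m.
Maximum E–W displacement: 5e-07 × 76502.4 = 0.0382512 m.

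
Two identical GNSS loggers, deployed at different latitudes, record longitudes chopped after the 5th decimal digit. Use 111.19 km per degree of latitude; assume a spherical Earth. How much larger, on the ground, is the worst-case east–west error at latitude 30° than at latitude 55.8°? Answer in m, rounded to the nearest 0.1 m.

0.3 m

Truncating at 5 decimal places can drop up to a full unit in the last place, so the longitude may be off by as much as 1e-05°.
At 30°: 1e-05° × 111190 × cos 30° = 1e-05 × 111190 × 0.8660 ≈ 0.96293 m.
At 55.8°: 1e-05° × 111190 × cos 55.8° = 1e-05 × 111190 × 0.5621 ≈ 0.62498 m.
So the lower-latitude error exceeds the higher by 0.96293 − 0.62498 = 0.33795 m.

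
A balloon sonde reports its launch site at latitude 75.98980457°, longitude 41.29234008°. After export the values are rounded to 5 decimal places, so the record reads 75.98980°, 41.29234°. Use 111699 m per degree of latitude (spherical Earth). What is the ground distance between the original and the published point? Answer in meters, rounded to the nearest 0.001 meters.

The latitude changed by +0.00000457° and the longitude by +0.00000008°.
N–S: 0.00000457° × 111699 m/° = 0.510464 m.
East–west at this latitude: 0.00000008° × 111699 × cos 75.9898° ≈ 0.00000008 × 27041.7 = 0.00216334 m.
Distance: √(0.510464² + 0.00216334²) ≈ 0.510469 m.

0.510 meters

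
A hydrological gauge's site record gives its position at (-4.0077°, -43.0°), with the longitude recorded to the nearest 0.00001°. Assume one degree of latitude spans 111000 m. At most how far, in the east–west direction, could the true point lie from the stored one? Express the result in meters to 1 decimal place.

Rounding to 5 decimal places leaves the longitude within ±5e-06° of the true value.
One degree of longitude at 4.0077° is 111000 × cos 4.0077° ≈ 111000 × 0.9976 = 110729 m.
So at most 5e-06° × 110729 ≈ 0.553643 m east–west.

0.6 meters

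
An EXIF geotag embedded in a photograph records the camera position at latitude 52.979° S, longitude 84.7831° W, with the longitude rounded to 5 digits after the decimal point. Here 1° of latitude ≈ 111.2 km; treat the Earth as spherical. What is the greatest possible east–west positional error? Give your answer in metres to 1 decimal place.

Rounding to 5 decimal places leaves the longitude within ±5e-06° of the true value.
At latitude 52.979° a degree of longitude spans 111200 m × cos 52.979° = 111200 × 0.6021 ≈ 66954.4 m.
So at most 5e-06° × 66954.4 ≈ 0.334772 m east–west.

0.3 metres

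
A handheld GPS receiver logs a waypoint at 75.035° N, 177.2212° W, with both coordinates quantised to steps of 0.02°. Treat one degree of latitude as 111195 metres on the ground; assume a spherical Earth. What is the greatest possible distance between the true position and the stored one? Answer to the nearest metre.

1148 metres

With a 0.02° grid the true value lies within half a step, ±0.02°/2 = ±0.01°, of the stored one.
Latitude error → 0.01 × 111195 = 1111.95 m along the meridian.
East–west component at 75.035°: 0.01° × 111195 × cos 75.035° ≈ 0.01 × 28713.8 ≈ 287.138 m.
The two errors are perpendicular, so the maximum displacement is √(1111.95² + 287.138²) ≈ 1148.43 m.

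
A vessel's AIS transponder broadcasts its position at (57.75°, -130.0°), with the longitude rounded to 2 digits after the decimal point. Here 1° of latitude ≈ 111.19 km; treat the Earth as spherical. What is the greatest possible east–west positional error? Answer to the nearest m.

297 m

Rounding to 2 decimal places leaves the longitude within ±0.005° of the true value.
At latitude 57.75° a degree of longitude spans 111190 m × cos 57.75° = 111190 × 0.5336 ≈ 59332.6 m.
East–west error: 0.005° × 59332.6 m/° ≈ 296.663 m.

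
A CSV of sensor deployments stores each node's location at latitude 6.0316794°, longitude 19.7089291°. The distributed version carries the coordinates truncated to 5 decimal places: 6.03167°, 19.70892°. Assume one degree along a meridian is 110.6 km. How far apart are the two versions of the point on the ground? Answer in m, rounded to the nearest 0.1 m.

Δlat = 6.0316794 − 6.03167 = +0.0000094°; Δlon = 19.7089291 − 19.70892 = +0.0000091°.
N–S: 0.0000094° × 110600 m/° = 1.03964 m.
E–W at 6.03167°: 0.0000091° × 110600 × cos 6.03167° = 0.0000091 × 110600 × 0.9945 ≈ 1.00089 m.
Combined displacement = (1.03964² + 1.00089²)^½ ≈ 1.44313 m.

1.4 m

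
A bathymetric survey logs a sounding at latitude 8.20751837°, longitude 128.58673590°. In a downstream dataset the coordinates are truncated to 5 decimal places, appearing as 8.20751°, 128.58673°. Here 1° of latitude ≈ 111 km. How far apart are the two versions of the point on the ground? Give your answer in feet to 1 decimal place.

Δlat = 8.20751837 − 8.20751 = +0.00000837°; Δlon = 128.58673590 − 128.58673 = +0.00000590°.
N–S: 0.00000837° × 111000 m/° = 0.92907 m.
East–west at this latitude: 0.00000590° × 111000 × cos 8.20751° ≈ 0.00000590 × 109863 = 0.648192 m.
Hypotenuse of the two orthogonal shifts: √(0.92907² + 0.648192²) = 1.13284 m.
In feet: 1.13284 m ÷ 0.3048 ≈ 3.7167 ft.

3.7 feet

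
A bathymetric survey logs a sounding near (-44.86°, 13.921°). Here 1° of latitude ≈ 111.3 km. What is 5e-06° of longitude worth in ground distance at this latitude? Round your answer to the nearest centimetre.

39 centimetres

5e-06° of longitude at 44.86° is 5e-06 × 111300 × cos 44.86° ≈ 5e-06 × 78893.1 = 0.394465 m.
That is 0.394465 m = 39.447 cm.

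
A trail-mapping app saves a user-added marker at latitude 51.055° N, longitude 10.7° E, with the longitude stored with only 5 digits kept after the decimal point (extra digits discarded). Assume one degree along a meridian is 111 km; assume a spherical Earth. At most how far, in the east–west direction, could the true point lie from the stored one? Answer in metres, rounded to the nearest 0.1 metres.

0.7 metres

Truncating at 5 decimal places can drop up to a full unit in the last place, so the longitude may be off by as much as 1e-05°.
At latitude 51.055° a degree of longitude spans 111000 m × cos 51.055° = 111000 × 0.6286 ≈ 69771.7 m.
East–west error: 1e-05° × 69771.7 m/° ≈ 0.697717 m.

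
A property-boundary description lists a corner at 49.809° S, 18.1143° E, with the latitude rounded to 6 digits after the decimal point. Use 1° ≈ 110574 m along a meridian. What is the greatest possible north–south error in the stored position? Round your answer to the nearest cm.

6 cm

Rounding to 6 decimal places leaves the latitude within ±5e-07° of the true value.
Along the meridian that is 5e-07° × 110574 m/° = 0.055287 m.
That is 0.055287 m = 5.5287 cm.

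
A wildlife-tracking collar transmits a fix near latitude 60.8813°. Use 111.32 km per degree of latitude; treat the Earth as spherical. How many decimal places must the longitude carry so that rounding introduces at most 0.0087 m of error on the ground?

At 60.8813° one degree of longitude covers 111320 × cos 60.8813° ≈ 111320 × 0.4866 ≈ 54170.6 m.
N decimal places → at most half a unit in the last place, 0.5 × 10⁻ᴺ° = 54170.6/2 × 10⁻ᴺ m.
Need 0.5 × 54170.6 × 10⁻ᴺ ≤ 0.0087 → 10⁻ᴺ ≤ 3.212e-07, so N ≥ 6.49.
At 6 places the error can reach 0.0271 m, but 7 places keeps it to 0.00271 m.

7 decimal places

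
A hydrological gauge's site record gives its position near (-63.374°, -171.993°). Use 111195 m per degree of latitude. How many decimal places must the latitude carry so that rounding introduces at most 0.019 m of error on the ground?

7 decimal places

One degree of latitude covers 111195 m.
N decimal places → at most half a unit in the last place, 0.5 × 10⁻ᴺ° = 111195/2 × 10⁻ᴺ m.
Setting 55597.5 × 10⁻ᴺ ≤ 0.019 gives 10ᴺ ≥ 2.926e+06, i.e. N ≥ 6.47.
At 6 places the error can reach 0.0556 m, but 7 places keeps it to 0.00556 m.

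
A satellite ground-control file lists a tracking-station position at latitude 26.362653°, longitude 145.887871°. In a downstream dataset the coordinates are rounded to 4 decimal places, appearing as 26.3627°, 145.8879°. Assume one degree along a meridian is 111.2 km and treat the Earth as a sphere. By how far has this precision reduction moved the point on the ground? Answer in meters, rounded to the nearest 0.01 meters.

The latitude changed by -0.000047° and the longitude by -0.000029°.
N–S: -0.000047° × 111200 m/° = -5.2264 m.
E–W at 26.3627°: -0.000029° × 111200 × cos 26.3627° = -0.000029 × 111200 × 0.8960 ≈ -2.88942 m.
Combined displacement = (5.2264² + 2.88942²)^½ ≈ 5.97194 m.

5.97 meters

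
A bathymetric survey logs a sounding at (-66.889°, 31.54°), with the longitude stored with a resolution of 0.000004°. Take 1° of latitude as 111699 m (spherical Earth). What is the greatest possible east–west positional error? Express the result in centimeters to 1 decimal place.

8.8 centimeters

With a 0.000004° grid the true value lies within half a step, ±0.000004°/2 = ±2e-06°, of the stored one.
At latitude 66.889° a degree of longitude spans 111699 m × cos 66.889° = 111699 × 0.3925 ≈ 43843.4 m.
So at most 2e-06° × 43843.4 ≈ 0.0876868 m east–west.
That is 0.0876868 m = 8.7687 cm.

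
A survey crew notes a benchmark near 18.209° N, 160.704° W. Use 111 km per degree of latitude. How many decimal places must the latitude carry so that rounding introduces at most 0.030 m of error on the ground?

7 decimal places

One degree of latitude covers 111000 m.
With N decimal places the half-ulp bound is 0.5·10⁻ᴺ°, or 0.5·10⁻ᴺ × 111000 m on the ground.
Need 0.5 × 111000 × 10⁻ᴺ ≤ 0.030 → 10⁻ᴺ ≤ 5.405e-07, so N ≥ 6.27.
N = 6 would give 0.0555 m (too coarse); N = 7 gives 0.00555 m ≤ 0.030 m.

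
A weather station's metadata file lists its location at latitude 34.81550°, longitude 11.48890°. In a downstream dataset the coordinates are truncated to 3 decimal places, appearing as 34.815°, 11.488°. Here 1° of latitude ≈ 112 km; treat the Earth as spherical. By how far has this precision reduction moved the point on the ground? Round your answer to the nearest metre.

100 metres

Δlat = 34.81550 − 34.815 = +0.00050°; Δlon = 11.48890 − 11.488 = +0.00090°.
North–south shift: 0.00050 × 112000 = 56 m.
East–west at this latitude: 0.00090° × 112000 × cos 34.815° ≈ 0.00090 × 91952 = 82.7568 m.
Hypotenuse of the two orthogonal shifts: √(56² + 82.7568²) = 99.9234 m.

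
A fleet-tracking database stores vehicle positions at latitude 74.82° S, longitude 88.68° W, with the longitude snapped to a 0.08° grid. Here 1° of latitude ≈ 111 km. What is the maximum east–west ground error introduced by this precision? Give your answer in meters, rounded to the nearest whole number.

1163 meters

With a 0.08° grid the true value lies within half a step, ±0.08°/2 = ±0.04°, of the stored one.
Parallels shrink by cos φ, so at 74.82° a degree of longitude is 111000 × 0.2619 ≈ 29065.6 m.
East–west error: 0.04° × 29065.6 m/° ≈ 1162.62 m.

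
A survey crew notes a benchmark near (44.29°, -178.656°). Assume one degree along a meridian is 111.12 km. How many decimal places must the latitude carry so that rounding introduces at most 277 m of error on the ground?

One degree of latitude covers 111120 m.
With N decimal places the half-ulp bound is 0.5·10⁻ᴺ°, or 0.5·10⁻ᴺ × 111120 m on the ground.
Setting 55560 × 10⁻ᴺ ≤ 277 gives 10ᴺ ≥ 200.6, i.e. N ≥ 2.30.
So 3 decimal places suffice (55.6 m); 2 would allow up to 556 m.

3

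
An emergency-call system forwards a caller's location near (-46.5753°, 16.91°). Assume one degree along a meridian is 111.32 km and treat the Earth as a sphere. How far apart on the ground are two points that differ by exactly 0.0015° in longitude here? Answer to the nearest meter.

115 meters

At 46.5753° a degree of longitude is 111320 × cos 46.5753° ≈ 76521.4 m, so 0.0015° corresponds to 114.782 m.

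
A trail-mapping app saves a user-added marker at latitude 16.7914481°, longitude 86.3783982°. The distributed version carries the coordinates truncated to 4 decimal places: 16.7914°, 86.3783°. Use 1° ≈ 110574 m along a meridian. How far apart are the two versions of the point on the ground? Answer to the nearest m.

12 m

The latitude changed by +0.0000481° and the longitude by +0.0000982°.
N–S: 0.0000481° × 110574 m/° = 5.31861 m.
E–W at 16.7914°: 0.0000982° × 110574 × cos 16.7914° = 0.0000982 × 110574 × 0.9574 ≈ 10.3954 m.
Combined displacement = (5.31861² + 10.3954²)^½ ≈ 11.677 m.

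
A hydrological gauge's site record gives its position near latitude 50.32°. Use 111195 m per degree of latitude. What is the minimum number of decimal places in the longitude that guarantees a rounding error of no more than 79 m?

At 50.32° one degree of longitude covers 111195 × cos 50.32° ≈ 111195 × 0.6385 ≈ 70997.9 m.
Rounding to N decimal places gives at most 0.5 × 10⁻ᴺ degrees of error, i.e. 0.5 × 10⁻ᴺ × 70997.9 m.
Need 0.5 × 70997.9 × 10⁻ᴺ ≤ 79 → 10⁻ᴺ ≤ 2.225e-03, so N ≥ 2.65.
So 3 decimal places suffice (35.5 m); 2 would allow up to 355 m.

3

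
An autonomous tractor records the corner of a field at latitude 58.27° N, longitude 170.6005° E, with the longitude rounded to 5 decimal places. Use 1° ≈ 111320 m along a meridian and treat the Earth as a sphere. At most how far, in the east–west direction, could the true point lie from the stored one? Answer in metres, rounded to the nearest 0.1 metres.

0.3 metres

Rounding to 5 decimal places leaves the longitude within ±5e-06° of the true value.
Parallels shrink by cos φ, so at 58.27° a degree of longitude is 111320 × 0.5259 ≈ 58545.1 m.
East–west error: 5e-06° × 58545.1 m/° ≈ 0.292725 m.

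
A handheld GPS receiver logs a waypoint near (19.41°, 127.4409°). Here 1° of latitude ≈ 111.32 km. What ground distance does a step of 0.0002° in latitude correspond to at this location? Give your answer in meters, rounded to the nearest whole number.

Along a meridian 0.0002° is 0.0002 × 111320 = 22.264 m.

22 meters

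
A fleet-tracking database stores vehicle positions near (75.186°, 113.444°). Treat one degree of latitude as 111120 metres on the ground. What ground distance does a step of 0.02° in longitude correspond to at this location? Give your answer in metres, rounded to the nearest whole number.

At 75.186° a degree of longitude is 111120 × cos 75.186° ≈ 28411.4 m, so 0.02° corresponds to 568.228 m.

568 metres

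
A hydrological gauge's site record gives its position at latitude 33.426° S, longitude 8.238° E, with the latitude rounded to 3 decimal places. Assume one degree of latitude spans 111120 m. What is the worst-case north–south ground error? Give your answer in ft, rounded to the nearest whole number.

182 ft

Rounding to 3 decimal places leaves the latitude within ±0.0005° of the true value.
So the N–S error is at most 0.0005 × 111120 = 55.56 m.
Converting: 55.56 m × 3.2808 ft/m ≈ 182.28 ft.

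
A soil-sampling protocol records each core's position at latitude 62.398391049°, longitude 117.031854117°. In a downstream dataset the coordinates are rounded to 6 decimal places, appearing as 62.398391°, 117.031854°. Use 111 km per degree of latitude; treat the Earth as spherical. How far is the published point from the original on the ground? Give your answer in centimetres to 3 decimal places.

The latitude changed by +0.000000049° and the longitude by +0.000000117°.
North–south shift: 0.000000049 × 111000 = 0.005439 m.
East–west at this latitude: 0.000000117° × 111000 × cos 62.3984° ≈ 0.000000117 × 51428.6 = 0.00601715 m.
Hypotenuse of the two orthogonal shifts: √(0.005439² + 0.00601715²) = 0.00811103 m.
That is 0.00811103 m = 0.8111 cm.

0.811 centimetres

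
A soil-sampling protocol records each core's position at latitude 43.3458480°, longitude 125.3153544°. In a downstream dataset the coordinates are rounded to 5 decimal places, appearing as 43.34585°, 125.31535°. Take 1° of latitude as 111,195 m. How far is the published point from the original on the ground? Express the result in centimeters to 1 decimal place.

Δlat = 43.3458480 − 43.34585 = -0.0000020°; Δlon = 125.3153544 − 125.31535 = +0.0000044°.
N–S: -0.0000020° × 111195 m/° = -0.22239 m.
East–west at this latitude: 0.0000044° × 111195 × cos 43.3458° ≈ 0.0000044 × 80863.6 = 0.3558 m.
Combined displacement = (0.22239² + 0.3558²)^½ ≈ 0.419584 m.
That is 0.419584 m = 41.958 cm.

42.0 centimeters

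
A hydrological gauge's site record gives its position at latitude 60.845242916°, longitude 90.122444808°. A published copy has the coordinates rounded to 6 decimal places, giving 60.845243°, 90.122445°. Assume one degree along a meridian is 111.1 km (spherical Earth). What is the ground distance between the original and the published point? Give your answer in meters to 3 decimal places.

The latitude changed by -0.000000084° and the longitude by -0.000000192°.
North–south shift: -0.000000084 × 111100 = -0.0093324 m.
East–west at this latitude: -0.000000192° × 111100 × cos 60.8452° ≈ -0.000000192 × 54124.6 = -0.0103919 m.
Combined displacement = (0.0093324² + 0.0103919²)^½ ≈ 0.0139673 m.

0.014 meters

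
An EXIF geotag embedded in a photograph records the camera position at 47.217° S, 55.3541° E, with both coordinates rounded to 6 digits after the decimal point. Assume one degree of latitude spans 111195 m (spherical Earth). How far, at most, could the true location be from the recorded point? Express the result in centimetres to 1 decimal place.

6.7 centimetres

Rounding to 6 decimal places leaves each coordinate within ±5e-07° of the true value.
North–south component: 5e-07° × 111195 = 0.0555975 m.
Longitude error → 5e-07 × 111195 × cos 47.217° = 5e-07 × 111195 × 0.6792 ≈ 0.0377631 m.
Combining orthogonally: (0.0555975² + 0.0377631²)^½ ≈ 0.0672096 m.
That is 0.0672096 m = 6.721 cm.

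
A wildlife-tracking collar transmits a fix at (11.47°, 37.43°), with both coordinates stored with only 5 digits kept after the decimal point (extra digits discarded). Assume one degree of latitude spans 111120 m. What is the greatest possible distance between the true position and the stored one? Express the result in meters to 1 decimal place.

1.6 meters

Truncating at 5 decimal places can drop up to a full unit in the last place, so each coordinate may be off by as much as 1e-05°.
Latitude error → 1e-05 × 111120 = 1.1112 m along the meridian.
Longitude error → 1e-05 × 111120 × cos 11.47° = 1e-05 × 111120 × 0.9800 ≈ 1.08901 m.
The two errors are perpendicular, so the maximum displacement is √(1.1112² + 1.08901²) ≈ 1.55586 m.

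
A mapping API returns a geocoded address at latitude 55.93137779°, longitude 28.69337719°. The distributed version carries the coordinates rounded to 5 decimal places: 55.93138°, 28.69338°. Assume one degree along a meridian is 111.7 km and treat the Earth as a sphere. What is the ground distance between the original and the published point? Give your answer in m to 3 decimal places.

0.303 m

Δlat = 55.93137779 − 55.93138 = -0.00000221°; Δlon = 28.69337719 − 28.69338 = -0.00000281°.
North–south shift: -0.00000221 × 111700 = -0.246857 m.
East–west at this latitude: -0.00000281° × 111700 × cos 55.9314° ≈ -0.00000281 × 62572.7 = -0.175829 m.
Hypotenuse of the two orthogonal shifts: √(0.246857² + 0.175829²) = 0.303075 m.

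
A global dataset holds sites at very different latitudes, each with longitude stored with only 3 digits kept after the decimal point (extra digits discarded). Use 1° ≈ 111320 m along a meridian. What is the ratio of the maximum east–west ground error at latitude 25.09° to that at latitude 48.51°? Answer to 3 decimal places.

1.367

Truncating at 3 decimal places can drop up to a full unit in the last place, so the longitude may be off by as much as 0.001°.
At 25.09°: 0.001° × 111320 × cos 25.09° = 0.001 × 111320 × 0.9056 ≈ 100.82 m.
Error at 48.51° = 0.001° × 111320 × cos 48.51° ≈ 111.32 × 0.6625 = 73.748 m.
The ratio reduces to cos 25.09° / cos 48.51° = 0.9056/0.6625 ≈ 1.3670.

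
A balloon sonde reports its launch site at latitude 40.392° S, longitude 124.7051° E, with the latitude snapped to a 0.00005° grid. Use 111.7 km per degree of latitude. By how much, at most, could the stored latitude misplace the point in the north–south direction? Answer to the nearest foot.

With a 0.00005° grid the true value lies within half a step, ±0.00005°/2 = ±2.5e-05°, of the stored one.
North–south distance: 2.5e-05° × 111700 m/° = 2.7925 m.
In feet: 2.7925 m ÷ 0.3048 ≈ 9.1617 ft.

9 feet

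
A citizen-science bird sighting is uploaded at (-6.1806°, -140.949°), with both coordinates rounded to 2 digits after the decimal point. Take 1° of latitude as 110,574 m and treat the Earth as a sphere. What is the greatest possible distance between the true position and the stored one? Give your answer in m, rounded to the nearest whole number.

780 m

Rounding to 2 decimal places leaves each coordinate within ±0.005° of the true value.
N–S: 0.005° × 110574 m/° = 552.87 m.
East–west component at 6.1806°: 0.005° × 110574 × cos 6.1806° ≈ 0.005 × 109931 ≈ 549.656 m.
The two errors are perpendicular, so the maximum displacement is √(552.87² + 549.656²) ≈ 779.607 m.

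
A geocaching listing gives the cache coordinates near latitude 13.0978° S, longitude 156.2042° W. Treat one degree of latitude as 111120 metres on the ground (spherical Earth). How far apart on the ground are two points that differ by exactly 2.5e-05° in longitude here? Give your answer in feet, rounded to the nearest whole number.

9 feet

At 13.0978° a degree of longitude is 111120 × cos 13.0978° ≈ 108229 m, so 2.5e-05° corresponds to 2.70573 m.
Converting: 2.70573 m × 3.2808 ft/m ≈ 8.8771 ft.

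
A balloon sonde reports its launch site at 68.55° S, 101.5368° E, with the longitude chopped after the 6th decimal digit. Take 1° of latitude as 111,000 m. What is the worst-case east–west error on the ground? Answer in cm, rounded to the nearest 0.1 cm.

Truncating at 6 decimal places can drop up to a full unit in the last place, so the longitude may be off by as much as 1e-06°.
At latitude 68.55° a degree of longitude spans 111000 m × cos 68.55° = 111000 × 0.3657 ≈ 40591.5 m.
Maximum E–W displacement: 1e-06 × 40591.5 = 0.0405915 m.
That is 0.0405915 m = 4.0591 cm.

4.1 cm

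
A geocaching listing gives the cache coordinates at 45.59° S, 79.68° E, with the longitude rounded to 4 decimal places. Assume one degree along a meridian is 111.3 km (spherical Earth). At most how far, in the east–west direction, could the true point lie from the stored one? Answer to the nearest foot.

13 feet

Rounding to 4 decimal places leaves the longitude within ±5e-05° of the true value.
At latitude 45.59° a degree of longitude spans 111300 m × cos 45.59° = 111300 × 0.6998 ≈ 77886.4 m.
Maximum E–W displacement: 5e-05 × 77886.4 = 3.89432 m.
In feet: 3.89432 m ÷ 0.3048 ≈ 12.777 ft.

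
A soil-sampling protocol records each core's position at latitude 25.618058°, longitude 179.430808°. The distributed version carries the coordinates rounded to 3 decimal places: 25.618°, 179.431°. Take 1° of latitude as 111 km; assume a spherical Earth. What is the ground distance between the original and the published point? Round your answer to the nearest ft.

66 ft

Δlat = 25.618058 − 25.618 = +0.000058°; Δlon = 179.430808 − 179.431 = -0.000192°.
North–south shift: 0.000058 × 111000 = 6.438 m.
East–west at this latitude: -0.000192° × 111000 × cos 25.618° ≈ -0.000192 × 100088 = -19.217 m.
Distance: √(6.438² + 19.217²) ≈ 20.2667 m.
In feet: 20.2667 m ÷ 0.3048 ≈ 66.492 ft.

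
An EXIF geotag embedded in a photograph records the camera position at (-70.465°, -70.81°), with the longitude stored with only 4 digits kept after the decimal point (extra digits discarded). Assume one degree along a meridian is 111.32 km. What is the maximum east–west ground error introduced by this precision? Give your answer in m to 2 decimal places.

3.72 m

Truncating at 4 decimal places can drop up to a full unit in the last place, so the longitude may be off by as much as 0.0001°.
One degree of longitude at 70.465° is 111320 × cos 70.465° ≈ 111320 × 0.3344 = 37223.5 m.
Maximum E–W displacement: 0.0001 × 37223.5 = 3.72235 m.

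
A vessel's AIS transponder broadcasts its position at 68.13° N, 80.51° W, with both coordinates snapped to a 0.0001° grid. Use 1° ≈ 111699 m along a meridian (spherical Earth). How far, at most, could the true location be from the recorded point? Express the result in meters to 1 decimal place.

6.0 meters

With a 0.0001° grid the true value lies within half a step, ±0.0001°/2 = ±5e-05°, of the stored one.
N–S: 5e-05° × 111699 m/° = 5.58495 m.
East–west component at 68.13°: 5e-05° × 111699 × cos 68.13° ≈ 5e-05 × 41608.1 ≈ 2.0804 m.
The two errors are perpendicular, so the maximum displacement is √(5.58495² + 2.0804²) ≈ 5.95984 m.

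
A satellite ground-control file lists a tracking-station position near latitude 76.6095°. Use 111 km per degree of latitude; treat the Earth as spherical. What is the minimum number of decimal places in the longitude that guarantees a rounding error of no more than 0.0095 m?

7 decimal places

At 76.6095° one degree of longitude covers 111000 × cos 76.6095° ≈ 111000 × 0.2316 ≈ 25706.1 m.
Rounding to N decimal places gives at most 0.5 × 10⁻ᴺ degrees of error, i.e. 0.5 × 10⁻ᴺ × 25706.1 m.
Setting 12853.1 × 10⁻ᴺ ≤ 0.0095 gives 10ᴺ ≥ 1.353e+06, i.e. N ≥ 6.13.
So 7 decimal places suffice (0.00129 m); 6 would allow up to 0.0129 m.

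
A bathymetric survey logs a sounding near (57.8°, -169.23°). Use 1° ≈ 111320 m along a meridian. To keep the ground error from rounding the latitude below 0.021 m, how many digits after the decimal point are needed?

One degree of latitude covers 111320 m.
N decimal places → at most half a unit in the last place, 0.5 × 10⁻ᴺ° = 111320/2 × 10⁻ᴺ m.
Setting 55660 × 10⁻ᴺ ≤ 0.021 gives 10ᴺ ≥ 2.65e+06, i.e. N ≥ 6.42.
At 6 places the error can reach 0.0557 m, but 7 places keeps it to 0.00557 m.

7 decimal places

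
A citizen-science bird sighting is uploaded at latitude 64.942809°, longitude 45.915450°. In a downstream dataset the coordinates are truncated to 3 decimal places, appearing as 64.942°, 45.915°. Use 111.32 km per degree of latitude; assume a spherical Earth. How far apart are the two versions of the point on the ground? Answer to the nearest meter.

93 meters

Δlat = 64.942809 − 64.942 = +0.000809°; Δlon = 45.915450 − 45.915 = +0.000450°.
North–south shift: 0.000809 × 111320 = 90.0579 m.
East–west at this latitude: 0.000450° × 111320 × cos 64.942° ≈ 0.000450 × 47148 = 21.2166 m.
Hypotenuse of the two orthogonal shifts: √(90.0579² + 21.2166²) = 92.5233 m.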